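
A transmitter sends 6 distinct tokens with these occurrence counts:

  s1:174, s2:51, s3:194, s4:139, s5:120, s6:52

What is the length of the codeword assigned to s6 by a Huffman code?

4

Build the tree from the bottom:
merge s2(51) and s6(52): 103
merge 103 and s5(120): 223
merge s4(139) and s1(174): 313
merge s3(194) and 223: 417
merge 313 and 417: 730
s6's leaf is at depth 4, giving a 4-bit codeword.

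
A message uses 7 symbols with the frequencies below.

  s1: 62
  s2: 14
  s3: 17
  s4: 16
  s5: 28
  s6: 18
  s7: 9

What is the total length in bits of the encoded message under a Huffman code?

424

Greedily combine the two least-frequent nodes:
s7(9) + s2(14) → 23
s4(16) + s3(17) → 33
s6(18) + 23 → 41
s5(28) + 33 → 61
41 + 61 → 102
s1(62) + 102 → 164
The encoded length is the sum of every internal node's weight: 23 + 33 + 41 + 61 + 102 + 164 = 424 bits.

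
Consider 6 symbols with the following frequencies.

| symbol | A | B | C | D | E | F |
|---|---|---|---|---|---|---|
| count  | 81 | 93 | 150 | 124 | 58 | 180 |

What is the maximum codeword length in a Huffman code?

Merge the two lowest-weight nodes at each step:
merge E(58) and A(81): 139
merge B(93) and D(124): 217
merge 139 and C(150): 289
merge F(180) and 217: 397
merge 289 and 397: 686
Maximum depth reached is 3.

3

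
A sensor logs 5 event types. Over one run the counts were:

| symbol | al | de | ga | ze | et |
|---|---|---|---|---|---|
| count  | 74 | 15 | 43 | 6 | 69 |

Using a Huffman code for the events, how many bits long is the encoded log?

425

Merge the two smallest weights repeatedly:
merge ze(6) and de(15): 21
merge 21 and ga(43): 64
merge 64 and et(69): 133
merge al(74) and 133: 207
The encoded length is the sum of every internal node's weight: 21 + 64 + 133 + 207 = 425 bits.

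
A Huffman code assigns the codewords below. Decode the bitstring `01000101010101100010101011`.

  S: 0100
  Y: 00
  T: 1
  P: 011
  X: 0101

Read left to right; each codeword is recognised as soon as it completes (prefix code):
  0100→S | 0101→X | 0101→X | 011→P | 00→Y | 0101→X | 0101→X | 1→T
Decoded message: SXXPYXXT

SXXPYXXT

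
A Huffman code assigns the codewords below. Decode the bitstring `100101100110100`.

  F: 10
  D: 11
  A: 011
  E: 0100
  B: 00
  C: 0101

FCFAE

Read left to right; each codeword is recognised as soon as it completes (prefix code):
  10→F | 0101→C | 10→F | 011→A | 0100→E
Decoded message: FCFAE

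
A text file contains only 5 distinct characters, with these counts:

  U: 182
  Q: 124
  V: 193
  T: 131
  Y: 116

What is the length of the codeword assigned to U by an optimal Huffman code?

2

Repeatedly merge the two smallest:
Y(116) + Q(124) → 240
T(131) + U(182) → 313
V(193) + 240 → 433
313 + 433 → 746
The subtree containing U is merged 2 times, so code length = 2.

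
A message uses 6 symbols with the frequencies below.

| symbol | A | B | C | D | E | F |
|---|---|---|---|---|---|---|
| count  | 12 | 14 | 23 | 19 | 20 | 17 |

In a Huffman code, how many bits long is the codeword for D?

3

Huffman merges, smallest pair first:
A(12) + B(14) → 26
F(17) + D(19) → 36
E(20) + C(23) → 43
26 + 36 → 62
43 + 62 → 105
D sits 3 levels below the root, so its codeword is 3 bits.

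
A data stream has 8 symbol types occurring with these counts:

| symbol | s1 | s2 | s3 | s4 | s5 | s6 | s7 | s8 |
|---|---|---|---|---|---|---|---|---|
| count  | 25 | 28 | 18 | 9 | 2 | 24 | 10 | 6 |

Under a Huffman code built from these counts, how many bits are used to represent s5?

Build the tree from the bottom:
merge s5(2) and s8(6): 8
merge 8 and s4(9): 17
merge s7(10) and 17: 27
merge s3(18) and s6(24): 42
merge s1(25) and 27: 52
merge s2(28) and 42: 70
merge 52 and 70: 122
s5 sits 5 levels below the root, so its codeword is 5 bits.

5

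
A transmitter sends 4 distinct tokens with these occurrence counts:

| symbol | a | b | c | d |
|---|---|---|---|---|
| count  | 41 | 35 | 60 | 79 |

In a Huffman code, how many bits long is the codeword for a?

3

Huffman merges, smallest pair first:
merge b(35) and a(41): 76
merge c(60) and 76: 136
merge d(79) and 136: 215
The subtree containing a is merged 3 times, so code length = 3.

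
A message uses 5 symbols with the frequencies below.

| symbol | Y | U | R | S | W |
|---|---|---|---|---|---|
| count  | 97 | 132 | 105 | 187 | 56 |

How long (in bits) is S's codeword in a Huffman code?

2

Huffman merges, smallest pair first:
W(56) + Y(97) → 153
R(105) + U(132) → 237
153 + S(187) → 340
237 + 340 → 577
S's leaf is at depth 2, giving a 2-bit codeword.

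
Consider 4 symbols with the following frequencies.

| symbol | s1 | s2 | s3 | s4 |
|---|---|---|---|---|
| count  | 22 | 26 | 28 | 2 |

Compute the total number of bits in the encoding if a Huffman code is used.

Build the Huffman tree bottom-up:
combine s4(2), s1(22) → 24
combine 24, s2(26) → 50
combine s3(28), 50 → 78
Total encoded bits = sum of merged weights = 24 + 50 + 78 = 152.

152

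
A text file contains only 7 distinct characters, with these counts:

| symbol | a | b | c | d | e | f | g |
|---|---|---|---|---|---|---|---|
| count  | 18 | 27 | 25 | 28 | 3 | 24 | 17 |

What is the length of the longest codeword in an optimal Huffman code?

4

Merge the two lowest-weight nodes at each step:
e(3) + g(17) → 20
a(18) + 20 → 38
f(24) + c(25) → 49
b(27) + d(28) → 55
38 + 49 → 87
55 + 87 → 142
Maximum depth reached is 4.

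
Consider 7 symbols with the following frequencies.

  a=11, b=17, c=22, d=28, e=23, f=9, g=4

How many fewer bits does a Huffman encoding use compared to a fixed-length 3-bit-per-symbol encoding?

Fixed-length: 3 bits × 114 symbols = 342 bits.
Huffman merges:
merge g(4) and f(9): 13
merge a(11) and 13: 24
merge b(17) and c(22): 39
merge e(23) and 24: 47
merge d(28) and 39: 67
merge 47 and 67: 114
Huffman total = 13 + 24 + 39 + 47 + 67 + 114 = 304 bits.
Saving = 342 − 304 = 38 bits.

38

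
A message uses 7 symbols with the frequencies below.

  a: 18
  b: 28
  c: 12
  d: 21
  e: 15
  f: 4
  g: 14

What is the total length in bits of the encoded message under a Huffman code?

303

Merge the two smallest weights repeatedly:
merge f(4) and c(12): 16
merge g(14) and e(15): 29
merge 16 and a(18): 34
merge d(21) and b(28): 49
merge 29 and 34: 63
merge 49 and 63: 112
The encoded length is the sum of every internal node's weight: 16 + 29 + 34 + 49 + 63 + 112 = 303 bits.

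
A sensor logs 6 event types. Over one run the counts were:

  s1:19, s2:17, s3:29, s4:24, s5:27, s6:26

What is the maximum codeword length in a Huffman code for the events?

Merge the two lowest-weight nodes at each step:
s2(17) + s1(19) → 36
s4(24) + s6(26) → 50
s5(27) + s3(29) → 56
36 + 50 → 86
56 + 86 → 142
The first pair merged (s2, s1) ends up deepest, at depth 3.

3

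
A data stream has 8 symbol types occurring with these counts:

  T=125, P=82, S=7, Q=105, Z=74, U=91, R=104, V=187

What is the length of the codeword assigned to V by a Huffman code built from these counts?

Huffman merges, smallest pair first:
S(7) + Z(74) → 81
81 + P(82) → 163
U(91) + R(104) → 195
Q(105) + T(125) → 230
163 + V(187) → 350
195 + 230 → 425
350 + 425 → 775
V's leaf is at depth 2, giving a 2-bit codeword.

2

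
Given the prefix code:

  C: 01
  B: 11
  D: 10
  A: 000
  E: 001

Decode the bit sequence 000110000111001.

Read left to right; each codeword is recognised as soon as it completes (prefix code):
  000→A | 11→B | 000→A | 01→C | 11→B | 001→E
Decoded message: ABACBE

ABACBE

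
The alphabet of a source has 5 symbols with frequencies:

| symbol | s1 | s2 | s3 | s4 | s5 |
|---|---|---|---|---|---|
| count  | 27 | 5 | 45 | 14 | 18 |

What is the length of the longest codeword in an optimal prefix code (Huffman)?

4

Merge the two lowest-weight nodes at each step:
s2(5) + s4(14) → 19
s5(18) + 19 → 37
s1(27) + 37 → 64
s3(45) + 64 → 109
The first pair merged (s2, s4) ends up deepest, at depth 4.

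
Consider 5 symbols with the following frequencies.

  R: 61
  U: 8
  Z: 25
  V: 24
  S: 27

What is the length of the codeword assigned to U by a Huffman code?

3

Repeatedly merge the two smallest:
merge U(8) and V(24): 32
merge Z(25) and S(27): 52
merge 32 and 52: 84
merge R(61) and 84: 145
U's leaf is at depth 3, giving a 3-bit codeword.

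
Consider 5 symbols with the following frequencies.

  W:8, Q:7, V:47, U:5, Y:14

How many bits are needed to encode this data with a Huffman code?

147

Build the Huffman tree bottom-up:
U(5) + Q(7) → 12
W(8) + 12 → 20
Y(14) + 20 → 34
34 + V(47) → 81
Each symbol's bit-cost is frequency × depth; summing gives 147 bits (equivalently 12 + 20 + 34 + 81).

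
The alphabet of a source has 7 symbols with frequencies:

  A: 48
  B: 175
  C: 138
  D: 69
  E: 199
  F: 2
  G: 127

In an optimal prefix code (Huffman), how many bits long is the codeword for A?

Huffman merges, smallest pair first:
F(2) + A(48) → 50
50 + D(69) → 119
119 + G(127) → 246
C(138) + B(175) → 313
E(199) + 246 → 445
313 + 445 → 758
The subtree containing A is merged 5 times, so code length = 5.

5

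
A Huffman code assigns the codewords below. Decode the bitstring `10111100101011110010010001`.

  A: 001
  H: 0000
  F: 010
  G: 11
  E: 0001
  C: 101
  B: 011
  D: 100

CGDCBGAAE

Read left to right; each codeword is recognised as soon as it completes (prefix code):
  101→C | 11→G | 100→D | 101→C | 011→B | 11→G | 001→A | 001→A | 0001→E
Decoded message: CGDCBGAAE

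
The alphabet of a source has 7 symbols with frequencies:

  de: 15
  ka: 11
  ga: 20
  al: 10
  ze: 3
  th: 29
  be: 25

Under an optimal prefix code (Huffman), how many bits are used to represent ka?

3

Repeatedly merge the two smallest:
merge ze(3) and al(10): 13
merge ka(11) and 13: 24
merge de(15) and ga(20): 35
merge 24 and be(25): 49
merge th(29) and 35: 64
merge 49 and 64: 113
ka sits 3 levels below the root, so its codeword is 3 bits.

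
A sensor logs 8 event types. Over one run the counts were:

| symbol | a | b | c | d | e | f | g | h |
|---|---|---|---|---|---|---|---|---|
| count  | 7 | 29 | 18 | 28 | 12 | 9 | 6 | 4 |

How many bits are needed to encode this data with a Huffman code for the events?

Build the Huffman tree bottom-up:
h(4) + g(6) → 10
a(7) + f(9) → 16
10 + e(12) → 22
16 + c(18) → 34
22 + d(28) → 50
b(29) + 34 → 63
50 + 63 → 113
Total encoded bits = sum of merged weights = 10 + 16 + 22 + 34 + 50 + 63 + 113 = 308.

308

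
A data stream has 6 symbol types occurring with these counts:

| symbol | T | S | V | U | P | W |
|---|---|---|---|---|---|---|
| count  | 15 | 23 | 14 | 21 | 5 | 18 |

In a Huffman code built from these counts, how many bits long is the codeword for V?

3

Huffman merges, smallest pair first:
merge P(5) and V(14): 19
merge T(15) and W(18): 33
merge 19 and U(21): 40
merge S(23) and 33: 56
merge 40 and 56: 96
V's leaf is at depth 3, giving a 3-bit codeword.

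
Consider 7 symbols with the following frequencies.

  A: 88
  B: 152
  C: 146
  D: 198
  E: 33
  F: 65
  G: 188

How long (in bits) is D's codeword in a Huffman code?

Repeatedly merge the two smallest:
combine E(33), F(65) → 98
combine A(88), 98 → 186
combine C(146), B(152) → 298
combine 186, G(188) → 374
combine D(198), 298 → 496
combine 374, 496 → 870
D sits 2 levels below the root, so its codeword is 2 bits.

2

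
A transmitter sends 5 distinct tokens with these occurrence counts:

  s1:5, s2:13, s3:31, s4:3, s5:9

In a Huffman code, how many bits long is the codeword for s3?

Repeatedly merge the two smallest:
combine s4(3), s1(5) → 8
combine 8, s5(9) → 17
combine s2(13), 17 → 30
combine 30, s3(31) → 61
s3 is a child of the root — depth 1, so its codeword is a single bit.

1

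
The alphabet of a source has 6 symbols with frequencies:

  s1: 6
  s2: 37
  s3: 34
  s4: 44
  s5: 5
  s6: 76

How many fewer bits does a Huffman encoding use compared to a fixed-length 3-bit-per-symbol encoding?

Fixed-length: 3 bits × 202 symbols = 606 bits.
Huffman merges:
merge s5(5) and s1(6): 11
merge 11 and s3(34): 45
merge s2(37) and s4(44): 81
merge 45 and s6(76): 121
merge 81 and 121: 202
Huffman total = 11 + 45 + 81 + 121 + 202 = 460 bits.
Saving = 606 − 460 = 146 bits.

146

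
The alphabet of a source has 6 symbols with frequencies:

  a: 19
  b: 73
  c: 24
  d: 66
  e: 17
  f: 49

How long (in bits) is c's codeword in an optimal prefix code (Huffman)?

Build the tree from the bottom:
combine e(17), a(19) → 36
combine c(24), 36 → 60
combine f(49), 60 → 109
combine d(66), b(73) → 139
combine 109, 139 → 248
c's leaf is at depth 3, giving a 3-bit codeword.

3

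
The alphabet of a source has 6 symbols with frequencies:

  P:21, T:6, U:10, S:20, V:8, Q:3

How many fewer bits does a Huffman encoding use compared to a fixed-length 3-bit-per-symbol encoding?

42

Fixed-length: 3 bits × 68 symbols = 204 bits.
Huffman merges:
merge Q(3) and T(6): 9
merge V(8) and 9: 17
merge U(10) and 17: 27
merge S(20) and P(21): 41
merge 27 and 41: 68
Huffman total = 9 + 17 + 27 + 41 + 68 = 162 bits.
Saving = 204 − 162 = 42 bits.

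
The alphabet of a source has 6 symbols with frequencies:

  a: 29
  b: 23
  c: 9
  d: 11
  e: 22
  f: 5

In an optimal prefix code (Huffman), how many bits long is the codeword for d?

Repeatedly merge the two smallest:
combine f(5), c(9) → 14
combine d(11), 14 → 25
combine e(22), b(23) → 45
combine 25, a(29) → 54
combine 45, 54 → 99
d's leaf is at depth 3, giving a 3-bit codeword.

3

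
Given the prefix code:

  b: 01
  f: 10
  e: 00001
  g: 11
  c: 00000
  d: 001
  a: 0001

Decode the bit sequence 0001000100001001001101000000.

Read left to right; each codeword is recognised as soon as it completes (prefix code):
  0001→a | 0001→a | 00001→e | 001→d | 001→d | 10→f | 10→f | 00000→c
Decoded message: aaeddffc

aaeddffc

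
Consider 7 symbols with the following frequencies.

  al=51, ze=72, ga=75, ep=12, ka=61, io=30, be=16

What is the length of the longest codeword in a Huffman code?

5

Merge the two lowest-weight nodes at each step:
merge ep(12) and be(16): 28
merge 28 and io(30): 58
merge al(51) and 58: 109
merge ka(61) and ze(72): 133
merge ga(75) and 109: 184
merge 133 and 184: 317
Maximum depth reached is 5.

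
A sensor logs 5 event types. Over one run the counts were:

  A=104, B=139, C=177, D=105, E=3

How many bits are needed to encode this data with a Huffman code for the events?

Build the Huffman tree bottom-up:
combine E(3), A(104) → 107
combine D(105), 107 → 212
combine B(139), C(177) → 316
combine 212, 316 → 528
The encoded length is the sum of every internal node's weight: 107 + 212 + 316 + 528 = 1163 bits.

1163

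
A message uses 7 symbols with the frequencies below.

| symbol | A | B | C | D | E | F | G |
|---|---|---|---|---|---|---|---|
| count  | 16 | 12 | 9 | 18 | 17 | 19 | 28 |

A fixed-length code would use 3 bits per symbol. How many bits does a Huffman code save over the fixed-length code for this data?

28

Fixed-length: 3 bits × 119 symbols = 357 bits.
Huffman merges:
merge C(9) and B(12): 21
merge A(16) and E(17): 33
merge D(18) and F(19): 37
merge 21 and G(28): 49
merge 33 and 37: 70
merge 49 and 70: 119
Huffman total = 21 + 33 + 37 + 49 + 70 + 119 = 329 bits.
Saving = 357 − 329 = 28 bits.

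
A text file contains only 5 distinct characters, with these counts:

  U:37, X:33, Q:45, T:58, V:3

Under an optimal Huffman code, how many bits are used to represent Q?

Build the tree from the bottom:
combine V(3), X(33) → 36
combine 36, U(37) → 73
combine Q(45), T(58) → 103
combine 73, 103 → 176
Q's leaf is at depth 2, giving a 2-bit codeword.

2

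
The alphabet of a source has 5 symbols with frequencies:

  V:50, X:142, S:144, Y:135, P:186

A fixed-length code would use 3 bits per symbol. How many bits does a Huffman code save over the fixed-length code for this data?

Fixed-length: 3 bits × 657 symbols = 1971 bits.
Huffman merges:
V(50) + Y(135) → 185
X(142) + S(144) → 286
185 + P(186) → 371
286 + 371 → 657
Huffman total = 185 + 286 + 371 + 657 = 1499 bits.
Saving = 1971 − 1499 = 472 bits.

472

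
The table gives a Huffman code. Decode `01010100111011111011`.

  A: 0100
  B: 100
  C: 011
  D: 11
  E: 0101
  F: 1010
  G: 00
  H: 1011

EADHDH

Read left to right; each codeword is recognised as soon as it completes (prefix code):
  0101→E | 0100→A | 11→D | 1011→H | 11→D | 1011→H
Decoded message: EADHDH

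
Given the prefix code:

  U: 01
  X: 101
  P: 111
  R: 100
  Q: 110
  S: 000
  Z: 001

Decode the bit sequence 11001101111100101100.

Read left to right; each codeword is recognised as soon as it completes (prefix code):
  110→Q | 01→U | 101→X | 111→P | 100→R | 101→X | 100→R
Decoded message: QUXPRXR

QUXPRXR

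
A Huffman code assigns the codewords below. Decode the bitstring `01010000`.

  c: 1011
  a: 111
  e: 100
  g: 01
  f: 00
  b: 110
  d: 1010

Read left to right; each codeword is recognised as soon as it completes (prefix code):
  01→g | 01→g | 00→f | 00→f
Decoded message: ggff

ggff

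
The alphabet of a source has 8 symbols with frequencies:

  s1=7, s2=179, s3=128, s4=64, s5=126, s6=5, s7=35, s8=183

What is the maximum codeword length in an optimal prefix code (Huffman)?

Merge the two lowest-weight nodes at each step:
merge s6(5) and s1(7): 12
merge 12 and s7(35): 47
merge 47 and s4(64): 111
merge 111 and s5(126): 237
merge s3(128) and s2(179): 307
merge s8(183) and 237: 420
merge 307 and 420: 727
The rarest symbols sit at the bottom; the longest codeword is 6 bits.

6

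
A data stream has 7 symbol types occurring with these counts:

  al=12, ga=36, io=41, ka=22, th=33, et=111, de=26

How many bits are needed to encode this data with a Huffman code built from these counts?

714

Merge the two smallest weights repeatedly:
al(12) + ka(22) → 34
de(26) + th(33) → 59
34 + ga(36) → 70
io(41) + 59 → 100
70 + 100 → 170
et(111) + 170 → 281
The encoded length is the sum of every internal node's weight: 34 + 59 + 70 + 100 + 170 + 281 = 714 bits.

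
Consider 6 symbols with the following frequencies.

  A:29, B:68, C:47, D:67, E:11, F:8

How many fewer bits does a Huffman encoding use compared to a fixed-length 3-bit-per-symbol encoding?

163

Fixed-length: 3 bits × 230 symbols = 690 bits.
Huffman merges:
merge F(8) and E(11): 19
merge 19 and A(29): 48
merge C(47) and 48: 95
merge D(67) and B(68): 135
merge 95 and 135: 230
Huffman total = 19 + 48 + 95 + 135 + 230 = 527 bits.
Saving = 690 − 527 = 163 bits.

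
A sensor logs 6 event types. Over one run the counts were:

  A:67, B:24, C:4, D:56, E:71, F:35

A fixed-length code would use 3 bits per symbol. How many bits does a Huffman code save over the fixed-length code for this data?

Fixed-length: 3 bits × 257 symbols = 771 bits.
Huffman merges:
merge C(4) and B(24): 28
merge 28 and F(35): 63
merge D(56) and 63: 119
merge A(67) and E(71): 138
merge 119 and 138: 257
Huffman total = 28 + 63 + 119 + 138 + 257 = 605 bits.
Saving = 771 − 605 = 166 bits.

166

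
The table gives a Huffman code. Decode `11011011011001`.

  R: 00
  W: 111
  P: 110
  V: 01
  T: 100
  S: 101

Read left to right; each codeword is recognised as soon as it completes (prefix code):
  110→P | 110→P | 110→P | 110→P | 01→V
Decoded message: PPPPV

PPPPV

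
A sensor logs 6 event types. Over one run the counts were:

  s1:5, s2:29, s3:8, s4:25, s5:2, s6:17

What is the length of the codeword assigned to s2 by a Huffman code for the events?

Repeatedly merge the two smallest:
s5(2) + s1(5) → 7
7 + s3(8) → 15
15 + s6(17) → 32
s4(25) + s2(29) → 54
32 + 54 → 86
s2's leaf is at depth 2, giving a 2-bit codeword.

2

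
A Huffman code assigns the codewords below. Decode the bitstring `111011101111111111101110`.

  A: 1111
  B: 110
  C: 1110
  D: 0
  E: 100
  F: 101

Read left to right; each codeword is recognised as soon as it completes (prefix code):
  1110→C | 1110→C | 1111→A | 1111→A | 1110→C | 1110→C
Decoded message: CCAACC

CCAACC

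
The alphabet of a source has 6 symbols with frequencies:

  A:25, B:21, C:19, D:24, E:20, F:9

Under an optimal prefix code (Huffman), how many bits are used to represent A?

Huffman merges, smallest pair first:
combine F(9), C(19) → 28
combine E(20), B(21) → 41
combine D(24), A(25) → 49
combine 28, 41 → 69
combine 49, 69 → 118
A's leaf is at depth 2, giving a 2-bit codeword.

2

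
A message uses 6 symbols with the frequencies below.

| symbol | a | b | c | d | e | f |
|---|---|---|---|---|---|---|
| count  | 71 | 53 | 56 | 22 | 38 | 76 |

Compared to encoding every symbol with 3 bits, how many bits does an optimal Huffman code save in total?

Fixed-length: 3 bits × 316 symbols = 948 bits.
Huffman merges:
merge d(22) and e(38): 60
merge b(53) and c(56): 109
merge 60 and a(71): 131
merge f(76) and 109: 185
merge 131 and 185: 316
Huffman total = 60 + 109 + 131 + 185 + 316 = 801 bits.
Saving = 948 − 801 = 147 bits.

147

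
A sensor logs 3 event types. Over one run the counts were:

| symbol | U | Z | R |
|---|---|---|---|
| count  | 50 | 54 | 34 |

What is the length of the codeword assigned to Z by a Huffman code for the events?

1

Huffman merges, smallest pair first:
R(34) + U(50) → 84
Z(54) + 84 → 138
Z sits one level below the root: a 1-bit codeword.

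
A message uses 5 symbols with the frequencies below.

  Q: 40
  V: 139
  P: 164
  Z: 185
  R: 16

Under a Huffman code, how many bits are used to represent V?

2

Build the tree from the bottom:
R(16) + Q(40) → 56
56 + V(139) → 195
P(164) + Z(185) → 349
195 + 349 → 544
The subtree containing V is merged 2 times, so code length = 2.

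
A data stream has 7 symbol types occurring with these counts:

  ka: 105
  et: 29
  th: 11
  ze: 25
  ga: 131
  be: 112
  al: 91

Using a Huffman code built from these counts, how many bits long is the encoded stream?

1265

Build the Huffman tree bottom-up:
merge th(11) and ze(25): 36
merge et(29) and 36: 65
merge 65 and al(91): 156
merge ka(105) and be(112): 217
merge ga(131) and 156: 287
merge 217 and 287: 504
The encoded length is the sum of every internal node's weight: 36 + 65 + 156 + 217 + 287 + 504 = 1265 bits.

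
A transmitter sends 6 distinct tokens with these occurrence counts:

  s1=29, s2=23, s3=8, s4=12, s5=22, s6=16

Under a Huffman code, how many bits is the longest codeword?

4

Merge the two lowest-weight nodes at each step:
combine s3(8), s4(12) → 20
combine s6(16), 20 → 36
combine s5(22), s2(23) → 45
combine s1(29), 36 → 65
combine 45, 65 → 110
Maximum depth reached is 4.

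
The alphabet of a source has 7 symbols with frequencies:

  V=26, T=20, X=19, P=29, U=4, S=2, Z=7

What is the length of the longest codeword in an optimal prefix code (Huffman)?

5

Merge the two lowest-weight nodes at each step:
merge S(2) and U(4): 6
merge 6 and Z(7): 13
merge 13 and X(19): 32
merge T(20) and V(26): 46
merge P(29) and 32: 61
merge 46 and 61: 107
The first pair merged (S, U) ends up deepest, at depth 5.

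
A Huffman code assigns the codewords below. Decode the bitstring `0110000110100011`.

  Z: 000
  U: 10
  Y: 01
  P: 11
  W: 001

Read left to right; each codeword is recognised as soon as it completes (prefix code):
  01→Y | 10→U | 000→Z | 11→P | 01→Y | 000→Z | 11→P
Decoded message: YUZPYZP

YUZPYZP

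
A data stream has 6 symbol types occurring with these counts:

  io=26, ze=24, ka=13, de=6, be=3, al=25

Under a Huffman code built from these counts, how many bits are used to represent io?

Repeatedly merge the two smallest:
combine be(3), de(6) → 9
combine 9, ka(13) → 22
combine 22, ze(24) → 46
combine al(25), io(26) → 51
combine 46, 51 → 97
io sits 2 levels below the root, so its codeword is 2 bits.

2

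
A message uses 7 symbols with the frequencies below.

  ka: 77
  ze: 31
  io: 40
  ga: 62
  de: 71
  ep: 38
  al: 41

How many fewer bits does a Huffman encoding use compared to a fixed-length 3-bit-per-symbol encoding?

Fixed-length: 3 bits × 360 symbols = 1080 bits.
Huffman merges:
merge ze(31) and ep(38): 69
merge io(40) and al(41): 81
merge ga(62) and 69: 131
merge de(71) and ka(77): 148
merge 81 and 131: 212
merge 148 and 212: 360
Huffman total = 69 + 81 + 131 + 148 + 212 + 360 = 1001 bits.
Saving = 1080 − 1001 = 79 bits.

79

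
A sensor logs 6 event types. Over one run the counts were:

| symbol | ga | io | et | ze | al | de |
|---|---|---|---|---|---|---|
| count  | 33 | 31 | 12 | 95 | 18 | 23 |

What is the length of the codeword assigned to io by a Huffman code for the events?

Huffman merges, smallest pair first:
merge et(12) and al(18): 30
merge de(23) and 30: 53
merge io(31) and ga(33): 64
merge 53 and 64: 117
merge ze(95) and 117: 212
The subtree containing io is merged 3 times, so code length = 3.

3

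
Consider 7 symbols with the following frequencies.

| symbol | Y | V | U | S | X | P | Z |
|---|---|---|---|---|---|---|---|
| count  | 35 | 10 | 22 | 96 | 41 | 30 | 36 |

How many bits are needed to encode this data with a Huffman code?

Merge the two smallest weights repeatedly:
combine V(10), U(22) → 32
combine P(30), 32 → 62
combine Y(35), Z(36) → 71
combine X(41), 62 → 103
combine 71, S(96) → 167
combine 103, 167 → 270
The encoded length is the sum of every internal node's weight: 32 + 62 + 71 + 103 + 167 + 270 = 705 bits.

705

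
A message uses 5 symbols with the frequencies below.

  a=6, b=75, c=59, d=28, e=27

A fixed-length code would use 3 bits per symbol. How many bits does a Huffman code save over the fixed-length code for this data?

176

Fixed-length: 3 bits × 195 symbols = 585 bits.
Huffman merges:
a(6) + e(27) → 33
d(28) + 33 → 61
c(59) + 61 → 120
b(75) + 120 → 195
Huffman total = 33 + 61 + 120 + 195 = 409 bits.
Saving = 585 − 409 = 176 bits.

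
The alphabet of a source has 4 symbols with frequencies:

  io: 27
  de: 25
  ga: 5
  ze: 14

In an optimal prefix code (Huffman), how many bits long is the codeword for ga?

Huffman merges, smallest pair first:
merge ga(5) and ze(14): 19
merge 19 and de(25): 44
merge io(27) and 44: 71
ga's leaf is at depth 3, giving a 3-bit codeword.

3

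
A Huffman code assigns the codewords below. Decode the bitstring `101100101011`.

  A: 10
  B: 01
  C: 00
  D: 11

Read left to right; each codeword is recognised as soon as it completes (prefix code):
  10→A | 11→D | 00→C | 10→A | 10→A | 11→D
Decoded message: ADCAAD

ADCAAD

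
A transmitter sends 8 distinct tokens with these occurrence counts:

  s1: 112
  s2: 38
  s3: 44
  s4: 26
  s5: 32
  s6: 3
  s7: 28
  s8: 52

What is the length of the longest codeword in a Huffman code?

Merge the two lowest-weight nodes at each step:
s6(3) + s4(26) → 29
s7(28) + 29 → 57
s5(32) + s2(38) → 70
s3(44) + s8(52) → 96
57 + 70 → 127
96 + s1(112) → 208
127 + 208 → 335
The first pair merged (s6, s4) ends up deepest, at depth 4.

4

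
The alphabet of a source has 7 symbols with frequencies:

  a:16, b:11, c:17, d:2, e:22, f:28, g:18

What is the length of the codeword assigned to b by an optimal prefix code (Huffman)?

4

Build the tree from the bottom:
combine d(2), b(11) → 13
combine 13, a(16) → 29
combine c(17), g(18) → 35
combine e(22), f(28) → 50
combine 29, 35 → 64
combine 50, 64 → 114
b sits 4 levels below the root, so its codeword is 4 bits.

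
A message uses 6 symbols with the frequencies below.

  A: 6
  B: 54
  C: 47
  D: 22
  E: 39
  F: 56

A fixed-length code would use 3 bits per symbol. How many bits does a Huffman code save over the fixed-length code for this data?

Fixed-length: 3 bits × 224 symbols = 672 bits.
Huffman merges:
merge A(6) and D(22): 28
merge 28 and E(39): 67
merge C(47) and B(54): 101
merge F(56) and 67: 123
merge 101 and 123: 224
Huffman total = 28 + 67 + 101 + 123 + 224 = 543 bits.
Saving = 672 − 543 = 129 bits.

129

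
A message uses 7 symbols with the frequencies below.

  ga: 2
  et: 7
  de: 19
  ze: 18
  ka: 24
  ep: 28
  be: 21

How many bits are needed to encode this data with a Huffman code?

314

Greedily combine the two least-frequent nodes:
ga(2) + et(7) → 9
9 + ze(18) → 27
de(19) + be(21) → 40
ka(24) + 27 → 51
ep(28) + 40 → 68
51 + 68 → 119
Total encoded bits = sum of merged weights = 9 + 27 + 40 + 51 + 68 + 119 = 314.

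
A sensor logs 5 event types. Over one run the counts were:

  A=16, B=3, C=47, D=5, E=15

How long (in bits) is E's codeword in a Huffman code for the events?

Huffman merges, smallest pair first:
merge B(3) and D(5): 8
merge 8 and E(15): 23
merge A(16) and 23: 39
merge 39 and C(47): 86
The subtree containing E is merged 3 times, so code length = 3.

3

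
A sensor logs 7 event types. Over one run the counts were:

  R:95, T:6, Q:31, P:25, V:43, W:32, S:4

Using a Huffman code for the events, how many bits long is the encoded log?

563

Build the Huffman tree bottom-up:
combine S(4), T(6) → 10
combine 10, P(25) → 35
combine Q(31), W(32) → 63
combine 35, V(43) → 78
combine 63, 78 → 141
combine R(95), 141 → 236
Total encoded bits = sum of merged weights = 10 + 35 + 63 + 78 + 141 + 236 = 563.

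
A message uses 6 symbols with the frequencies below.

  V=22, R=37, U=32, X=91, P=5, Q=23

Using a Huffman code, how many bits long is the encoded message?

Build the Huffman tree bottom-up:
P(5) + V(22) → 27
Q(23) + 27 → 50
U(32) + R(37) → 69
50 + 69 → 119
X(91) + 119 → 210
Total encoded bits = sum of merged weights = 27 + 50 + 69 + 119 + 210 = 475.

475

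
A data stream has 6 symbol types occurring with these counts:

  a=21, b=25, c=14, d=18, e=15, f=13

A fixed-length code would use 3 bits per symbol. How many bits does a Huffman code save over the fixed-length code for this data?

Fixed-length: 3 bits × 106 symbols = 318 bits.
Huffman merges:
merge f(13) and c(14): 27
merge e(15) and d(18): 33
merge a(21) and b(25): 46
merge 27 and 33: 60
merge 46 and 60: 106
Huffman total = 27 + 33 + 46 + 60 + 106 = 272 bits.
Saving = 318 − 272 = 46 bits.

46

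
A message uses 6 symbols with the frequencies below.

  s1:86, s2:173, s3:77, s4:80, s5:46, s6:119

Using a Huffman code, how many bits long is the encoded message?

1451

Merge the two smallest weights repeatedly:
merge s5(46) and s3(77): 123
merge s4(80) and s1(86): 166
merge s6(119) and 123: 242
merge 166 and s2(173): 339
merge 242 and 339: 581
Total encoded bits = sum of merged weights = 123 + 166 + 242 + 339 + 581 = 1451.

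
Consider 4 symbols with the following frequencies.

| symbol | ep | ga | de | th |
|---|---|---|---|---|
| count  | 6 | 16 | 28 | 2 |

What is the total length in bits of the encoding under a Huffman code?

Merge the two smallest weights repeatedly:
th(2) + ep(6) → 8
8 + ga(16) → 24
24 + de(28) → 52
Each symbol's bit-cost is frequency × depth; summing gives 84 bits (equivalently 8 + 24 + 52).

84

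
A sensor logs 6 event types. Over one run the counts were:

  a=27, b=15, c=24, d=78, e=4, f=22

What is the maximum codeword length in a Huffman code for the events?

4

Merge the two lowest-weight nodes at each step:
combine e(4), b(15) → 19
combine 19, f(22) → 41
combine c(24), a(27) → 51
combine 41, 51 → 92
combine d(78), 92 → 170
The rarest symbols sit at the bottom; the longest codeword is 4 bits.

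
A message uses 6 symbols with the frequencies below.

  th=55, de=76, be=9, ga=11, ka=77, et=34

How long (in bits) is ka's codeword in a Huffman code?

Huffman merges, smallest pair first:
merge be(9) and ga(11): 20
merge 20 and et(34): 54
merge 54 and th(55): 109
merge de(76) and ka(77): 153
merge 109 and 153: 262
ka's leaf is at depth 2, giving a 2-bit codeword.

2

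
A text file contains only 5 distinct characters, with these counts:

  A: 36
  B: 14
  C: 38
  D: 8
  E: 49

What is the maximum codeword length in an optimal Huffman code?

3

Merge the two lowest-weight nodes at each step:
combine D(8), B(14) → 22
combine 22, A(36) → 58
combine C(38), E(49) → 87
combine 58, 87 → 145
The first pair merged (D, B) ends up deepest, at depth 3.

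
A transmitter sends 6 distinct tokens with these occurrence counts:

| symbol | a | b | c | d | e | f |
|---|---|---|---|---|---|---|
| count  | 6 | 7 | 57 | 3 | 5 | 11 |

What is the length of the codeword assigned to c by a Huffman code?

1

Build the tree from the bottom:
merge d(3) and e(5): 8
merge a(6) and b(7): 13
merge 8 and f(11): 19
merge 13 and 19: 32
merge 32 and c(57): 89
c is merged only at the final step, so code length = 1.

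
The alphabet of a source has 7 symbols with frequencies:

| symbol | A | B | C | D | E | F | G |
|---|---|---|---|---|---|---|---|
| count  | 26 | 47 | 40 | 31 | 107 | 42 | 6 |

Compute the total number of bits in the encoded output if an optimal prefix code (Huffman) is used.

Build the Huffman tree bottom-up:
G(6) + A(26) → 32
D(31) + 32 → 63
C(40) + F(42) → 82
B(47) + 63 → 110
82 + E(107) → 189
110 + 189 → 299
Each symbol's bit-cost is frequency × depth; summing gives 775 bits (equivalently 32 + 63 + 82 + 110 + 189 + 299).

775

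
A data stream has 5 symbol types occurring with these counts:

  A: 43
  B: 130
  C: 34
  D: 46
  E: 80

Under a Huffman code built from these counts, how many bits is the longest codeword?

4

Merge the two lowest-weight nodes at each step:
combine C(34), A(43) → 77
combine D(46), 77 → 123
combine E(80), 123 → 203
combine B(130), 203 → 333
Maximum depth reached is 4.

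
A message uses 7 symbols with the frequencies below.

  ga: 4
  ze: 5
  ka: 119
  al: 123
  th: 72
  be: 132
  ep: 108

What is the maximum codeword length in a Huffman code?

Merge the two lowest-weight nodes at each step:
merge ga(4) and ze(5): 9
merge 9 and th(72): 81
merge 81 and ep(108): 189
merge ka(119) and al(123): 242
merge be(132) and 189: 321
merge 242 and 321: 563
The first pair merged (ga, ze) ends up deepest, at depth 5.

5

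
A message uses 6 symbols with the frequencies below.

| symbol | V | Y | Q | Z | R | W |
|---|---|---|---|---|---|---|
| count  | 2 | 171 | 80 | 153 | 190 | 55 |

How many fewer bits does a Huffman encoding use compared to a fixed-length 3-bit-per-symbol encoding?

457

Fixed-length: 3 bits × 651 symbols = 1953 bits.
Huffman merges:
V(2) + W(55) → 57
57 + Q(80) → 137
137 + Z(153) → 290
Y(171) + R(190) → 361
290 + 361 → 651
Huffman total = 57 + 137 + 290 + 361 + 651 = 1496 bits.
Saving = 1953 − 1496 = 457 bits.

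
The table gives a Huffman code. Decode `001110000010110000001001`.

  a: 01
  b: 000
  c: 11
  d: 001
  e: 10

dcbdaebdd

Read left to right; each codeword is recognised as soon as it completes (prefix code):
  001→d | 11→c | 000→b | 001→d | 01→a | 10→e | 000→b | 001→d | 001→d
Decoded message: dcbdaebdd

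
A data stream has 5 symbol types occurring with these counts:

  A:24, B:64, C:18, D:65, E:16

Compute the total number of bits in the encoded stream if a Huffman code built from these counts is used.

401

Merge the two smallest weights repeatedly:
combine E(16), C(18) → 34
combine A(24), 34 → 58
combine 58, B(64) → 122
combine D(65), 122 → 187
Each symbol's bit-cost is frequency × depth; summing gives 401 bits (equivalently 34 + 58 + 122 + 187).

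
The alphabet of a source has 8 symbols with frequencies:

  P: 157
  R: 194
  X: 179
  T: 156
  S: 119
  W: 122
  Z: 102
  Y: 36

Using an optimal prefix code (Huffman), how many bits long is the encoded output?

Greedily combine the two least-frequent nodes:
Y(36) + Z(102) → 138
S(119) + W(122) → 241
138 + T(156) → 294
P(157) + X(179) → 336
R(194) + 241 → 435
294 + 336 → 630
435 + 630 → 1065
The encoded length is the sum of every internal node's weight: 138 + 241 + 294 + 336 + 435 + 630 + 1065 = 3139 bits.

3139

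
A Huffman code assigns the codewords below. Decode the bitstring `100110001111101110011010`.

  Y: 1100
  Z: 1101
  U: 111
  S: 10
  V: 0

SVYVUZYZV

Read left to right; each codeword is recognised as soon as it completes (prefix code):
  10→S | 0→V | 1100→Y | 0→V | 111→U | 1101→Z | 1100→Y | 1101→Z | 0→V
Decoded message: SVYVUZYZV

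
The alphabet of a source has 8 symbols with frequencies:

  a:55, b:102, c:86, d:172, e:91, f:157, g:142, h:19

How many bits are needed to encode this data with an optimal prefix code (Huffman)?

2374

Greedily combine the two least-frequent nodes:
merge h(19) and a(55): 74
merge 74 and c(86): 160
merge e(91) and b(102): 193
merge g(142) and f(157): 299
merge 160 and d(172): 332
merge 193 and 299: 492
merge 332 and 492: 824
Total encoded bits = sum of merged weights = 74 + 160 + 193 + 299 + 332 + 492 + 824 = 2374.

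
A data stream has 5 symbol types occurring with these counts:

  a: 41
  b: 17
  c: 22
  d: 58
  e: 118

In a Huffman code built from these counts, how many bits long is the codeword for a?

Build the tree from the bottom:
merge b(17) and c(22): 39
merge 39 and a(41): 80
merge d(58) and 80: 138
merge e(118) and 138: 256
a's leaf is at depth 3, giving a 3-bit codeword.

3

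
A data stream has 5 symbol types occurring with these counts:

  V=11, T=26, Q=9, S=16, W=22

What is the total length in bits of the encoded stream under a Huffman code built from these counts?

188

Merge the two smallest weights repeatedly:
combine Q(9), V(11) → 20
combine S(16), 20 → 36
combine W(22), T(26) → 48
combine 36, 48 → 84
The encoded length is the sum of every internal node's weight: 20 + 36 + 48 + 84 = 188 bits.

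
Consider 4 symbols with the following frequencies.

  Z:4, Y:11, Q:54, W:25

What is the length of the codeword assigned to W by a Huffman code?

Build the tree from the bottom:
combine Z(4), Y(11) → 15
combine 15, W(25) → 40
combine 40, Q(54) → 94
W's leaf is at depth 2, giving a 2-bit codeword.

2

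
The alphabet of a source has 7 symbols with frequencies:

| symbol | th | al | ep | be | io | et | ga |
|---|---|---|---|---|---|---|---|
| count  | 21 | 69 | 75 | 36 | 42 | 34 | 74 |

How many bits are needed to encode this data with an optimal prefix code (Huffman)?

959

Build the Huffman tree bottom-up:
merge th(21) and et(34): 55
merge be(36) and io(42): 78
merge 55 and al(69): 124
merge ga(74) and ep(75): 149
merge 78 and 124: 202
merge 149 and 202: 351
The encoded length is the sum of every internal node's weight: 55 + 78 + 124 + 149 + 202 + 351 = 959 bits.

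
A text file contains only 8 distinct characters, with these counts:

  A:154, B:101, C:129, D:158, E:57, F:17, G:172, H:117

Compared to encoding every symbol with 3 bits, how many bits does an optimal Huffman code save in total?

98

Fixed-length: 3 bits × 905 symbols = 2715 bits.
Huffman merges:
merge F(17) and E(57): 74
merge 74 and B(101): 175
merge H(117) and C(129): 246
merge A(154) and D(158): 312
merge G(172) and 175: 347
merge 246 and 312: 558
merge 347 and 558: 905
Huffman total = 74 + 175 + 246 + 312 + 347 + 558 + 905 = 2617 bits.
Saving = 2715 − 2617 = 98 bits.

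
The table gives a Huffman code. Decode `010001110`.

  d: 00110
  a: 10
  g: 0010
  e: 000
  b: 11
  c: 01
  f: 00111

ceba

Read left to right; each codeword is recognised as soon as it completes (prefix code):
  01→c | 000→e | 11→b | 10→a
Decoded message: ceba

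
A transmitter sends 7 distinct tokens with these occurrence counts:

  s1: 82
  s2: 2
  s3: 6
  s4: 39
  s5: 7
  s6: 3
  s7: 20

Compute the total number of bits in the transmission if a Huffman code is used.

308

Merge the two smallest weights repeatedly:
combine s2(2), s6(3) → 5
combine 5, s3(6) → 11
combine s5(7), 11 → 18
combine 18, s7(20) → 38
combine 38, s4(39) → 77
combine 77, s1(82) → 159
The encoded length is the sum of every internal node's weight: 5 + 11 + 18 + 38 + 77 + 159 = 308 bits.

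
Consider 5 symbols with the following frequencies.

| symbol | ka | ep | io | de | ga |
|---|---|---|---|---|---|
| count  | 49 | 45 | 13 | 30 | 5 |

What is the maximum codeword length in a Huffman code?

4

Merge the two lowest-weight nodes at each step:
combine ga(5), io(13) → 18
combine 18, de(30) → 48
combine ep(45), 48 → 93
combine ka(49), 93 → 142
The rarest symbols sit at the bottom; the longest codeword is 4 bits.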